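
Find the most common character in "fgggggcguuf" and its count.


Input: 'fgggggcguuf'
Operation: tally each character
Counts: 'c':1, 'f':2, 'g':6, 'u':2
Maximum: 'g' appears 6 times


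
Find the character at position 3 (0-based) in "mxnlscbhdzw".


Input string: 'mxnlscbhdzw'
Operation: get character at index 3
Index mapping: s[0]='m', s[1]='x', s[2]='n', s[3]='l'
Result: 'l'


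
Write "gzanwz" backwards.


Input string: 'gzanwz'
Operation: reverse character order
Original order: 'g' -> 'z' -> 'a' -> 'n' -> 'w' -> 'z'
Reversed order: 'z' -> 'w' -> 'n' -> 'a' -> 'z' -> 'g'
Result: zwnazg


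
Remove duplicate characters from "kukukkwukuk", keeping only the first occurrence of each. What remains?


Input: 'kukukkwukuk'
Operation: keep first occurrence of each character
Scan: s[0]='k' new -> keep; s[1]='u' new -> keep; s[2]='k' seen -> skip; s[3]='u' seen -> skip; s[4]='k' seen -> skip; s[5]='k' seen -> skip; s[6]='w' new -> keep; s[7]='u' seen -> skip; s[8]='k' seen -> skip; s[9]='u' seen -> skip; s[10]='k' seen -> skip
Result: kuw


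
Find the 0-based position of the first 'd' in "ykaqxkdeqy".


Input string: 'ykaqxkdeqy'
Target: 'd'
Scanning left to right: s[0]='y', s[1]='k', s[2]='a', s[3]='q', s[4]='x', s[5]='k', s[6]='d'
First match at index: 6


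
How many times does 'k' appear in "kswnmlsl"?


Input string: 'kswnmlsl'
Target character: 'k'
Scan each position: s[0]='k'
Matches found at indices: 0
Total: 1


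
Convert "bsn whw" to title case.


Input string: 'bsn whw'
Operation: capitalize first letter of each word
Word transformations: 'bsn'->'Bsn', 'whw'->'Whw'
Result: Bsn Whw


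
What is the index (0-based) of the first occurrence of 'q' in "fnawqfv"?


Input string: 'fnawqfv'
Target: 'q'
Scanning left to right: s[0]='f', s[1]='n', s[2]='a', s[3]='w', s[4]='q'
First match at index: 4


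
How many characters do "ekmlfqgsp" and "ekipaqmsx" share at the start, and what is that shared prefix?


String 1: 'ekmlfqgsp'
String 2: 'ekipaqmsx'
Compare position by position:
pos 0: 'e' vs 'e' match
pos 1: 'k' vs 'k' match
pos 2: 'm' vs 'i' differ -> stop
Longest common prefix: "ek" (length 2)


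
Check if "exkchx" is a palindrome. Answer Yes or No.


Input string: 'exkchx'
Reversed: 'xhckxe'
Compare pairs: s[0]='e' vs s[5]='x' (mismatch), s[1]='x' vs s[4]='h' (mismatch), s[2]='k' vs s[3]='c' (mismatch)
Palindrome: No


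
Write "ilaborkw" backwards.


Input string: 'ilaborkw'
Operation: reverse character order
Original order: 'i' -> 'l' -> 'a' -> 'b' -> 'o' -> 'r' -> 'k' -> 'w'
Reversed order: 'w' -> 'k' -> 'r' -> 'o' -> 'b' -> 'a' -> 'l' -> 'i'
Result: wkrobali


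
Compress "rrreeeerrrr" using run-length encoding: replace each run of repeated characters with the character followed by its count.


Input: 'rrreeeerrrr'
Operation: identify consecutive runs
Runs: 'rrr' -> r3, 'eeee' -> e4, 'rrrr' -> r4
Encoded: r3e4r4


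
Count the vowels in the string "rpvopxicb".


Input string: 'rpvopxicb'
Operation: count vowels (a, e, i, o, u)
Scan: s[0]='r', s[1]='p', s[2]='v', s[3]='o' (vowel), s[4]='p', s[5]='x', s[6]='i' (vowel), s[7]='c', s[8]='b'
Vowels found: 2
Result: 2


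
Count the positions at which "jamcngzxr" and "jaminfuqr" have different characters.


String 1: 'jamcngzxr'
String 2: 'jaminfuqr'
Compare each position: pos 0: 'j'=='j', pos 1: 'a'=='a', pos 2: 'm'=='m', pos 3: 'c'!='i', pos 4: 'n'=='n', pos 5: 'g'!='f', pos 6: 'z'!='u', pos 7: 'x'!='q', pos 8: 'r'=='r'
Differing positions: 4
Hamming distance: 4


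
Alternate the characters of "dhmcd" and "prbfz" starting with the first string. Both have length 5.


String 1: 'dhmcd'
String 2: 'prbfz'
Operation: alternate characters
Pairs: 'd'+'p', 'h'+'r', 'm'+'b', 'c'+'f', 'd'+'z'
Result: dphrmbcfdz


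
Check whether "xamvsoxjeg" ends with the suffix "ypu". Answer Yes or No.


Input string: 'xamvsoxjeg'
Suffix to check: 'ypu'
Last 3 characters of input: 'jeg'
Match: False
Result: No


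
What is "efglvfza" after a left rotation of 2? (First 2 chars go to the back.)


Input: 'efglvfza', shift = 2
Operation: split at index 2 and swap parts
Front part s[0:2] = 'ef'
Back part s[2:] = 'glvfza'
Rotated = back + front = 'glvfza' + 'ef'
Result: glvfzaef


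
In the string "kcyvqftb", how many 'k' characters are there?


Input string: 'kcyvqftb'
Target character: 'k'
Scan each position: s[0]='k'
Matches found at indices: 0
Total: 1


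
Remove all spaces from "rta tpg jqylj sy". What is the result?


Input string: 'rta tpg jqylj sy'
Operation: remove all spaces
Words: 'rta', 'tpg', 'jqylj', 'sy'
Join without spaces: rtatpgjqyljsy


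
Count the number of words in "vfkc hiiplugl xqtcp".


Input string: 'vfkc hiiplugl xqtcp'
Operation: split by spaces
Words found: 'vfkc', 'hiiplugl', 'xqtcp'
Word count: 3


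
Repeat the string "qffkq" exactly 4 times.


Input string: 'qffkq'
Operation: repeat 4 times
Concatenation: 'qffkq' + 'qffkq' + 'qffkq' + 'qffkq'
Result: qffkqqffkqqffkqqffkq


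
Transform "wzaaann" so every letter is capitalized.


Input string: 'wzaaann'
Operation: convert each letter to uppercase
Mapping: 'w'->'W', 'z'->'Z', 'a'->'A', 'a'->'A', 'a'->'A', 'n'->'N', 'n'->'N'
Result: WZAAANN


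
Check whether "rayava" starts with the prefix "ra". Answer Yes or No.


Input string: 'rayava'
Prefix to check: 'ra'
First 2 characters of input: 'ra'
Match: True
Result: Yes


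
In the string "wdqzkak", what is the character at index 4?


Input string: 'wdqzkak'
Operation: get character at index 4
Index mapping: s[0]='w', s[1]='d', s[2]='q', s[3]='z', s[4]='k'
Result: 'k'


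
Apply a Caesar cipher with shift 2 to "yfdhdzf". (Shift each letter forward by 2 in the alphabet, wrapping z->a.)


Input: 'yfdhdzf', shift = 2
Operation: for each letter, (position + 2) mod 26
Mapping: 'y'(24+2=26, 26 mod 26=0)->'a', 'f'(5+2=7)->'h', 'd'(3+2=5)->'f', 'h'(7+2=9)->'j', 'd'(3+2=5)->'f', 'z'(25+2=27, 27 mod 26=1)->'b', 'f'(5+2=7)->'h'
Result: ahfjfbh


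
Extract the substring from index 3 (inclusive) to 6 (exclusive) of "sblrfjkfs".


Input string: 'sblrfjkfs'
Operation: slice [3:6]
Extract characters: s[3]='r', s[4]='f', s[5]='j'
Result: rfj


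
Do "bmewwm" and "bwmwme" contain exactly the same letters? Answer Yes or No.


String 1: 'bmewwm' -> sorted: 'bemmww'
String 2: 'bwmwme' -> sorted: 'bemmww'
Compare sorted forms: 'bemmww' == 'bemmww'
Anagram: Yes


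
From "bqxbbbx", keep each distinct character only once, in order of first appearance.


Input: 'bqxbbbx'
Operation: keep first occurrence of each character
Scan: s[0]='b' new -> keep; s[1]='q' new -> keep; s[2]='x' new -> keep; s[3]='b' seen -> skip; s[4]='b' seen -> skip; s[5]='b' seen -> skip; s[6]='x' seen -> skip
Result: bqx


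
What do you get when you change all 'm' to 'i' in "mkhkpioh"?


Input string: 'mkhkpioh'
Operation: replace 'm' with 'i'
Positions of 'm': 0
After replacement: ikhkpioh


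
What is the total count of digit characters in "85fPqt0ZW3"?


Input string: '85fPqt0ZW3'
Operation: count digit characters (0-9)
Scan: '8'(digit), '5'(digit), 'f', 'P', 'q', 't', '0'(digit), 'Z', 'W', '3'(digit)
Digits found: 4
Result: 4


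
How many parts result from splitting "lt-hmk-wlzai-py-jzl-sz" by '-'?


Input string: 'lt-hmk-wlzai-py-jzl-sz'
Delimiter: '-'
Split result: 'lt', 'hmk', 'wlzai', 'py', 'jzl', 'sz'
Number of parts: 6


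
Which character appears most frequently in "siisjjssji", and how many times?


Input: 'siisjjssji'
Operation: tally each character
Counts: 'i':3, 'j':3, 's':4
Maximum: 's' appears 4 times


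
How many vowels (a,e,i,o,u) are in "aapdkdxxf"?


Input string: 'aapdkdxxf'
Operation: count vowels (a, e, i, o, u)
Scan: s[0]='a' (vowel), s[1]='a' (vowel), s[2]='p', s[3]='d', s[4]='k', s[5]='d', s[6]='x', s[7]='x', s[8]='f'
Vowels found: 2
Result: 2


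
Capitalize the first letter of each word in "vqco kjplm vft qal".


Input string: 'vqco kjplm vft qal'
Operation: capitalize first letter of each word
Word transformations: 'vqco'->'Vqco', 'kjplm'->'Kjplm', 'vft'->'Vft', 'qal'->'Qal'
Result: Vqco Kjplm Vft Qal


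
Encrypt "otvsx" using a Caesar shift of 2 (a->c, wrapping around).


Input: 'otvsx', shift = 2
Operation: for each letter, (position + 2) mod 26
Mapping: 'o'(14+2=16)->'q', 't'(19+2=21)->'v', 'v'(21+2=23)->'x', 's'(18+2=20)->'u', 'x'(23+2=25)->'z'
Result: qvxuz


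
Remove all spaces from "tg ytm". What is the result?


Input string: 'tg ytm'
Operation: remove all spaces
Words: 'tg', 'ytm'
Join without spaces: tgytm


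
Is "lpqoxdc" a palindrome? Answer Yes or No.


Input string: 'lpqoxdc'
Reversed: 'cdxoqpl'
Compare pairs: s[0]='l' vs s[6]='c' (mismatch), s[1]='p' vs s[5]='d' (mismatch), s[2]='q' vs s[4]='x' (mismatch)
Palindrome: No


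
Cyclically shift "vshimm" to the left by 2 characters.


Input: 'vshimm', shift = 2
Operation: split at index 2 and swap parts
Front part s[0:2] = 'vs'
Back part s[2:] = 'himm'
Rotated = back + front = 'himm' + 'vs'
Result: himmvs


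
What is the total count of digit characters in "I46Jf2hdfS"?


Input string: 'I46Jf2hdfS'
Operation: count digit characters (0-9)
Scan: 'I', '4'(digit), '6'(digit), 'J', 'f', '2'(digit), 'h', 'd', 'f', 'S'
Digits found: 3
Result: 3


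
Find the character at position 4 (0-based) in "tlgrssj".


Input string: 'tlgrssj'
Operation: get character at index 4
Index mapping: s[0]='t', s[1]='l', s[2]='g', s[3]='r', s[4]='s'
Result: 's'


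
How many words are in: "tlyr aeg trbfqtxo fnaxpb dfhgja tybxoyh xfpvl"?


Input string: 'tlyr aeg trbfqtxo fnaxpb dfhgja tybxoyh xfpvl'
Operation: split by spaces
Words found: 'tlyr', 'aeg', 'trbfqtxo', 'fnaxpb', 'dfhgja', 'tybxoyh', 'xfpvl'
Word count: 7


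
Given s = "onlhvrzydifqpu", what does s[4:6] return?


Input string: 'onlhvrzydifqpu'
Operation: slice [4:6]
Extract characters: s[4]='v', s[5]='r'
Result: vr


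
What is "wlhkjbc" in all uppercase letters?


Input string: 'wlhkjbc'
Operation: convert each letter to uppercase
Mapping: 'w'->'W', 'l'->'L', 'h'->'H', 'k'->'K', 'j'->'J', 'b'->'B', 'c'->'C'
Result: WLHKJBC


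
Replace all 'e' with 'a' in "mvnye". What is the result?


Input string: 'mvnye'
Operation: replace 'e' with 'a'
Positions of 'e': 4
After replacement: mvnya


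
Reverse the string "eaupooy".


Input string: 'eaupooy'
Operation: reverse character order
Original order: 'e' -> 'a' -> 'u' -> 'p' -> 'o' -> 'o' -> 'y'
Reversed order: 'y' -> 'o' -> 'o' -> 'p' -> 'u' -> 'a' -> 'e'
Result: yoopuae


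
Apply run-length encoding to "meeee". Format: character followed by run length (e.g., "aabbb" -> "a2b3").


Input: 'meeee'
Operation: identify consecutive runs
Runs: 'm' -> m1, 'eeee' -> e4
Encoded: m1e4


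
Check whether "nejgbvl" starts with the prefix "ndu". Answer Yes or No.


Input string: 'nejgbvl'
Prefix to check: 'ndu'
First 3 characters of input: 'nej'
Match: False
Result: No


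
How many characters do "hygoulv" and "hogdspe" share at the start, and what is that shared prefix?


String 1: 'hygoulv'
String 2: 'hogdspe'
Compare position by position:
pos 0: 'h' vs 'h' match
pos 1: 'y' vs 'o' differ -> stop
Longest common prefix: "h" (length 1)


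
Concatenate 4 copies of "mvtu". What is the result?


Input string: 'mvtu'
Operation: repeat 4 times
Concatenation: 'mvtu' + 'mvtu' + 'mvtu' + 'mvtu'
Result: mvtumvtumvtumvtu


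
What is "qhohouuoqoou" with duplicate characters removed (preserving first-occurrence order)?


Input: 'qhohouuoqoou'
Operation: keep first occurrence of each character
Scan: s[0]='q' new -> keep; s[1]='h' new -> keep; s[2]='o' new -> keep; s[3]='h' seen -> skip; s[4]='o' seen -> skip; s[5]='u' new -> keep; s[6]='u' seen -> skip; s[7]='o' seen -> skip; s[8]='q' seen -> skip; s[9]='o' seen -> skip; s[10]='o' seen -> skip; s[11]='u' seen -> skip
Result: qhou


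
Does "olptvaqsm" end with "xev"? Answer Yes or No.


Input string: 'olptvaqsm'
Suffix to check: 'xev'
Last 3 characters of input: 'qsm'
Match: False
Result: No


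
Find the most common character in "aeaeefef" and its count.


Input: 'aeaeefef'
Operation: tally each character
Counts: 'a':2, 'e':4, 'f':2
Maximum: 'e' appears 4 times


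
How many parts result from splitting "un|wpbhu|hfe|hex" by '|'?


Input string: 'un|wpbhu|hfe|hex'
Delimiter: '|'
Split result: 'un', 'wpbhu', 'hfe', 'hex'
Number of parts: 4


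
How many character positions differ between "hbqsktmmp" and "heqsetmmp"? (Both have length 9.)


String 1: 'hbqsktmmp'
String 2: 'heqsetmmp'
Compare each position: pos 0: 'h'=='h', pos 1: 'b'!='e', pos 2: 'q'=='q', pos 3: 's'=='s', pos 4: 'k'!='e', pos 5: 't'=='t', pos 6: 'm'=='m', pos 7: 'm'=='m', pos 8: 'p'=='p'
Differing positions: 2
Hamming distance: 2


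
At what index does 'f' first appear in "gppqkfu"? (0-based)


Input string: 'gppqkfu'
Target: 'f'
Scanning left to right: s[0]='g', s[1]='p', s[2]='p', s[3]='q', s[4]='k', s[5]='f'
First match at index: 5


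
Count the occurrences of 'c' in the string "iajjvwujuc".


Input string: 'iajjvwujuc'
Target character: 'c'
Scan each position: s[9]='c'
Matches found at indices: 9
Total: 1


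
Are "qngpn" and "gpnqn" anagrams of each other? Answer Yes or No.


String 1: 'qngpn' -> sorted: 'gnnpq'
String 2: 'gpnqn' -> sorted: 'gnnpq'
Compare sorted forms: 'gnnpq' == 'gnnpq'
Anagram: Yes


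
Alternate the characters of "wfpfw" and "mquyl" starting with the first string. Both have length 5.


String 1: 'wfpfw'
String 2: 'mquyl'
Operation: alternate characters
Pairs: 'w'+'m', 'f'+'q', 'p'+'u', 'f'+'y', 'w'+'l'
Result: wmfqpufywl


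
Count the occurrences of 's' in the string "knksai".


Input string: 'knksai'
Target character: 's'
Scan each position: s[3]='s'
Matches found at indices: 3
Total: 1


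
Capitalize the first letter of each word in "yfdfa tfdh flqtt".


Input string: 'yfdfa tfdh flqtt'
Operation: capitalize first letter of each word
Word transformations: 'yfdfa'->'Yfdfa', 'tfdh'->'Tfdh', 'flqtt'->'Flqtt'
Result: Yfdfa Tfdh Flqtt


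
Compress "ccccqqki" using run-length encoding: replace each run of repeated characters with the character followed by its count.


Input: 'ccccqqki'
Operation: identify consecutive runs
Runs: 'cccc' -> c4, 'qq' -> q2, 'k' -> k1, 'i' -> i1
Encoded: c4q2k1i1


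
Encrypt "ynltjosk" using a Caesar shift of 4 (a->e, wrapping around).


Input: 'ynltjosk', shift = 4
Operation: for each letter, (position + 4) mod 26
Mapping: 'y'(24+4=28, 28 mod 26=2)->'c', 'n'(13+4=17)->'r', 'l'(11+4=15)->'p', 't'(19+4=23)->'x', 'j'(9+4=13)->'n', 'o'(14+4=18)->'s', 's'(18+4=22)->'w', 'k'(10+4=14)->'o'
Result: crpxnswo


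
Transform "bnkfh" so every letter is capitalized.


Input string: 'bnkfh'
Operation: convert each letter to uppercase
Mapping: 'b'->'B', 'n'->'N', 'k'->'K', 'f'->'F', 'h'->'H'
Result: BNKFH


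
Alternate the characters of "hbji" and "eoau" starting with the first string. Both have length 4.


String 1: 'hbji'
String 2: 'eoau'
Operation: alternate characters
Pairs: 'h'+'e', 'b'+'o', 'j'+'a', 'i'+'u'
Result: hebojaiu


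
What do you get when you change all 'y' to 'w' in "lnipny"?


Input string: 'lnipny'
Operation: replace 'y' with 'w'
Positions of 'y': 5
After replacement: lnipnw


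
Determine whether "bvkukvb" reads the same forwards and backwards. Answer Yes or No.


Input string: 'bvkukvb'
Reversed: 'bvkukvb'
Compare pairs: s[0]='b' vs s[6]='b' (match), s[1]='v' vs s[5]='v' (match), s[2]='k' vs s[4]='k' (match)
Palindrome: Yes


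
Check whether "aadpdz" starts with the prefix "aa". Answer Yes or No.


Input string: 'aadpdz'
Prefix to check: 'aa'
First 2 characters of input: 'aa'
Match: True
Result: Yes


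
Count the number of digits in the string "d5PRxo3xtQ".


Input string: 'd5PRxo3xtQ'
Operation: count digit characters (0-9)
Scan: 'd', '5'(digit), 'P', 'R', 'x', 'o', '3'(digit), 'x', 't', 'Q'
Digits found: 2
Result: 2


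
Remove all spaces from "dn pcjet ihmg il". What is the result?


Input string: 'dn pcjet ihmg il'
Operation: remove all spaces
Words: 'dn', 'pcjet', 'ihmg', 'il'
Join without spaces: dnpcjetihmgil


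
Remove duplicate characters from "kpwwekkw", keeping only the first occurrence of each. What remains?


Input: 'kpwwekkw'
Operation: keep first occurrence of each character
Scan: s[0]='k' new -> keep; s[1]='p' new -> keep; s[2]='w' new -> keep; s[3]='w' seen -> skip; s[4]='e' new -> keep; s[5]='k' seen -> skip; s[6]='k' seen -> skip; s[7]='w' seen -> skip
Result: kpwe


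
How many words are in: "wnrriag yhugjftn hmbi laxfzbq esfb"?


Input string: 'wnrriag yhugjftn hmbi laxfzbq esfb'
Operation: split by spaces
Words found: 'wnrriag', 'yhugjftn', 'hmbi', 'laxfzbq', 'esfb'
Word count: 5


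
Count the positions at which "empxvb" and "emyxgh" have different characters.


String 1: 'empxvb'
String 2: 'emyxgh'
Compare each position: pos 0: 'e'=='e', pos 1: 'm'=='m', pos 2: 'p'!='y', pos 3: 'x'=='x', pos 4: 'v'!='g', pos 5: 'b'!='h'
Differing positions: 3
Hamming distance: 3


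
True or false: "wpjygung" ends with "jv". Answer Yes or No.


Input string: 'wpjygung'
Suffix to check: 'jv'
Last 2 characters of input: 'ng'
Match: False
Result: No


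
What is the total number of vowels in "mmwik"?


Input string: 'mmwik'
Operation: count vowels (a, e, i, o, u)
Scan: s[0]='m', s[1]='m', s[2]='w', s[3]='i' (vowel), s[4]='k'
Vowels found: 1
Result: 1


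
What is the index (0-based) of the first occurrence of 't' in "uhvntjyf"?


Input string: 'uhvntjyf'
Target: 't'
Scanning left to right: s[0]='u', s[1]='h', s[2]='v', s[3]='n', s[4]='t'
First match at index: 4


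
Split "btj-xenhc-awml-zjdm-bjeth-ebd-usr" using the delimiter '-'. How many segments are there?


Input string: 'btj-xenhc-awml-zjdm-bjeth-ebd-usr'
Delimiter: '-'
Split result: 'btj', 'xenhc', 'awml', 'zjdm', 'bjeth', 'ebd', 'usr'
Number of parts: 7


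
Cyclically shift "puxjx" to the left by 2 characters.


Input: 'puxjx', shift = 2
Operation: split at index 2 and swap parts
Front part s[0:2] = 'pu'
Back part s[2:] = 'xjx'
Rotated = back + front = 'xjx' + 'pu'
Result: xjxpu


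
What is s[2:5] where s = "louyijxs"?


Input string: 'louyijxs'
Operation: slice [2:5]
Extract characters: s[2]='u', s[3]='y', s[4]='i'
Result: uyi


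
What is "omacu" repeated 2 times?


Input string: 'omacu'
Operation: repeat 2 times
Concatenation: 'omacu' + 'omacu'
Result: omacuomacu


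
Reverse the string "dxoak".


Input string: 'dxoak'
Operation: reverse character order
Original order: 'd' -> 'x' -> 'o' -> 'a' -> 'k'
Reversed order: 'k' -> 'a' -> 'o' -> 'x' -> 'd'
Result: kaoxd


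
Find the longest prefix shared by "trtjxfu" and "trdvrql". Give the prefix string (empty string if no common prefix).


String 1: 'trtjxfu'
String 2: 'trdvrql'
Compare position by position:
pos 0: 't' vs 't' match
pos 1: 'r' vs 'r' match
pos 2: 't' vs 'd' differ -> stop
Longest common prefix: "tr" (length 2)


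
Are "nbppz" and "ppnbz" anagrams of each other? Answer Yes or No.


String 1: 'nbppz' -> sorted: 'bnppz'
String 2: 'ppnbz' -> sorted: 'bnppz'
Compare sorted forms: 'bnppz' == 'bnppz'
Anagram: Yes


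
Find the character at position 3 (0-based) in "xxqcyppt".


Input string: 'xxqcyppt'
Operation: get character at index 3
Index mapping: s[0]='x', s[1]='x', s[2]='q', s[3]='c'
Result: 'c'


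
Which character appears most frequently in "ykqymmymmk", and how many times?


Input: 'ykqymmymmk'
Operation: tally each character
Counts: 'k':2, 'm':4, 'q':1, 'y':3
Maximum: 'm' appears 4 times


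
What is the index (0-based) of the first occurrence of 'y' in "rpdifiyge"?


Input string: 'rpdifiyge'
Target: 'y'
Scanning left to right: s[0]='r', s[1]='p', s[2]='d', s[3]='i', s[4]='f', s[5]='i', s[6]='y'
First match at index: 6


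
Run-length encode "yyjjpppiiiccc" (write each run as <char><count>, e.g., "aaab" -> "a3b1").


Input: 'yyjjpppiiiccc'
Operation: identify consecutive runs
Runs: 'yy' -> y2, 'jj' -> j2, 'ppp' -> p3, 'iii' -> i3, 'ccc' -> c3
Encoded: y2j2p3i3c3


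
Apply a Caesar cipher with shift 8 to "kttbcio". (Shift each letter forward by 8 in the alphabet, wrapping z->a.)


Input: 'kttbcio', shift = 8
Operation: for each letter, (position + 8) mod 26
Mapping: 'k'(10+8=18)->'s', 't'(19+8=27, 27 mod 26=1)->'b', 't'(19+8=27, 27 mod 26=1)->'b', 'b'(1+8=9)->'j', 'c'(2+8=10)->'k', 'i'(8+8=16)->'q', 'o'(14+8=22)->'w'
Result: sbbjkqw


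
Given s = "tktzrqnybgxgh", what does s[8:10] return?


Input string: 'tktzrqnybgxgh'
Operation: slice [8:10]
Extract characters: s[8]='b', s[9]='g'
Result: bg


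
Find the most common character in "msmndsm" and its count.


Input: 'msmndsm'
Operation: tally each character
Counts: 'd':1, 'm':3, 'n':1, 's':2
Maximum: 'm' appears 3 times


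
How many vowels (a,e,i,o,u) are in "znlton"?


Input string: 'znlton'
Operation: count vowels (a, e, i, o, u)
Scan: s[0]='z', s[1]='n', s[2]='l', s[3]='t', s[4]='o' (vowel), s[5]='n'
Vowels found: 1
Result: 1


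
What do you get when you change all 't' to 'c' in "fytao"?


Input string: 'fytao'
Operation: replace 't' with 'c'
Positions of 't': 2
After replacement: fycao


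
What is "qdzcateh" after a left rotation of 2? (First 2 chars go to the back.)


Input: 'qdzcateh', shift = 2
Operation: split at index 2 and swap parts
Front part s[0:2] = 'qd'
Back part s[2:] = 'zcateh'
Rotated = back + front = 'zcateh' + 'qd'
Result: zcatehqd


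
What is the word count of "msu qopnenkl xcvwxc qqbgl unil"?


Input string: 'msu qopnenkl xcvwxc qqbgl unil'
Operation: split by spaces
Words found: 'msu', 'qopnenkl', 'xcvwxc', 'qqbgl', 'unil'
Word count: 5


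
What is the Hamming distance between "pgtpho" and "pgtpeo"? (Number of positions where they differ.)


String 1: 'pgtpho'
String 2: 'pgtpeo'
Compare each position: pos 0: 'p'=='p', pos 1: 'g'=='g', pos 2: 't'=='t', pos 3: 'p'=='p', pos 4: 'h'!='e', pos 5: 'o'=='o'
Differing positions: 1
Hamming distance: 1


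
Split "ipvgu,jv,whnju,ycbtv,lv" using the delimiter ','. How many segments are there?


Input string: 'ipvgu,jv,whnju,ycbtv,lv'
Delimiter: ','
Split result: 'ipvgu', 'jv', 'whnju', 'ycbtv', 'lv'
Number of parts: 5


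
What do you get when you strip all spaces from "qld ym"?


Input string: 'qld ym'
Operation: remove all spaces
Words: 'qld', 'ym'
Join without spaces: qldym


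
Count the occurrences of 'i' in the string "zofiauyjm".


Input string: 'zofiauyjm'
Target character: 'i'
Scan each position: s[3]='i'
Matches found at indices: 3
Total: 1


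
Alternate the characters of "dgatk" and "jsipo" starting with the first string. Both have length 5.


String 1: 'dgatk'
String 2: 'jsipo'
Operation: alternate characters
Pairs: 'd'+'j', 'g'+'s', 'a'+'i', 't'+'p', 'k'+'o'
Result: djgsaitpko


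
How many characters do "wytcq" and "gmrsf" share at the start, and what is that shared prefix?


String 1: 'wytcq'
String 2: 'gmrsf'
Compare position by position:
pos 0: 'w' vs 'g' differ -> stop
Longest common prefix: "" (length 0)


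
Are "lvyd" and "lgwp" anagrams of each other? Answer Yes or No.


String 1: 'lvyd' -> sorted: 'dlvy'
String 2: 'lgwp' -> sorted: 'glpw'
Compare sorted forms: 'dlvy' != 'glpw'
Anagram: No


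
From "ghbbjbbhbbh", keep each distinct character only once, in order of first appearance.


Input: 'ghbbjbbhbbh'
Operation: keep first occurrence of each character
Scan: s[0]='g' new -> keep; s[1]='h' new -> keep; s[2]='b' new -> keep; s[3]='b' seen -> skip; s[4]='j' new -> keep; s[5]='b' seen -> skip; s[6]='b' seen -> skip; s[7]='h' seen -> skip; s[8]='b' seen -> skip; s[9]='b' seen -> skip; s[10]='h' seen -> skip
Result: ghbj


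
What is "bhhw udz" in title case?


Input string: 'bhhw udz'
Operation: capitalize first letter of each word
Word transformations: 'bhhw'->'Bhhw', 'udz'->'Udz'
Result: Bhhw Udz


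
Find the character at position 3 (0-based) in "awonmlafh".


Input string: 'awonmlafh'
Operation: get character at index 3
Index mapping: s[0]='a', s[1]='w', s[2]='o', s[3]='n'
Result: 'n'


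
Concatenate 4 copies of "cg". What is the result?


Input string: 'cg'
Operation: repeat 4 times
Concatenation: 'cg' + 'cg' + 'cg' + 'cg'
Result: cgcgcgcg


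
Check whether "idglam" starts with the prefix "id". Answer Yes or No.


Input string: 'idglam'
Prefix to check: 'id'
First 2 characters of input: 'id'
Match: True
Result: Yes


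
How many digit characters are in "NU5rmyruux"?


Input string: 'NU5rmyruux'
Operation: count digit characters (0-9)
Scan: 'N', 'U', '5'(digit), 'r', 'm', 'y', 'r', 'u', 'u', 'x'
Digits found: 1
Result: 1


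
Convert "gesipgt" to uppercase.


Input string: 'gesipgt'
Operation: convert each letter to uppercase
Mapping: 'g'->'G', 'e'->'E', 's'->'S', 'i'->'I', 'p'->'P', 'g'->'G', 't'->'T'
Result: GESIPGT


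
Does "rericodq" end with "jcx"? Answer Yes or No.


Input string: 'rericodq'
Suffix to check: 'jcx'
Last 3 characters of input: 'odq'
Match: False
Result: No


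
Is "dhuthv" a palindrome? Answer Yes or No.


Input string: 'dhuthv'
Reversed: 'vhtuhd'
Compare pairs: s[0]='d' vs s[5]='v' (mismatch), s[1]='h' vs s[4]='h' (match), s[2]='u' vs s[3]='t' (mismatch)
Palindrome: No


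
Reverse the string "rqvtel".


Input string: 'rqvtel'
Operation: reverse character order
Original order: 'r' -> 'q' -> 'v' -> 't' -> 'e' -> 'l'
Reversed order: 'l' -> 'e' -> 't' -> 'v' -> 'q' -> 'r'
Result: letvqr


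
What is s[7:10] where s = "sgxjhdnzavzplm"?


Input string: 'sgxjhdnzavzplm'
Operation: slice [7:10]
Extract characters: s[7]='z', s[8]='a', s[9]='v'
Result: zav


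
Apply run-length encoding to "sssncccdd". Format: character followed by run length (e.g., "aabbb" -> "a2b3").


Input: 'sssncccdd'
Operation: identify consecutive runs
Runs: 'sss' -> s3, 'n' -> n1, 'ccc' -> c3, 'dd' -> d2
Encoded: s3n1c3d2


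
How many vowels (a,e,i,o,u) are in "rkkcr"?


Input string: 'rkkcr'
Operation: count vowels (a, e, i, o, u)
Scan: s[0]='r', s[1]='k', s[2]='k', s[3]='c', s[4]='r'
Vowels found: 0
Result: 0


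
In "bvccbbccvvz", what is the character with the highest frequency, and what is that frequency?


Input: 'bvccbbccvvz'
Operation: tally each character
Counts: 'b':3, 'c':4, 'v':3, 'z':1
Maximum: 'c' appears 4 times


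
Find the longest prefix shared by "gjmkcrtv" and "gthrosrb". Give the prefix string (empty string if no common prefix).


String 1: 'gjmkcrtv'
String 2: 'gthrosrb'
Compare position by position:
pos 0: 'g' vs 'g' match
pos 1: 'j' vs 't' differ -> stop
Longest common prefix: "g" (length 1)


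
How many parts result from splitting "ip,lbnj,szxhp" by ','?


Input string: 'ip,lbnj,szxhp'
Delimiter: ','
Split result: 'ip', 'lbnj', 'szxhp'
Number of parts: 3


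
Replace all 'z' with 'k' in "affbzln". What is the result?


Input string: 'affbzln'
Operation: replace 'z' with 'k'
Positions of 'z': 4
After replacement: affbkln


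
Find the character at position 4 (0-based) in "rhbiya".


Input string: 'rhbiya'
Operation: get character at index 4
Index mapping: s[0]='r', s[1]='h', s[2]='b', s[3]='i', s[4]='y'
Result: 'y'


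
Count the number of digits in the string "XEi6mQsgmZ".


Input string: 'XEi6mQsgmZ'
Operation: count digit characters (0-9)
Scan: 'X', 'E', 'i', '6'(digit), 'm', 'Q', 's', 'g', 'm', 'Z'
Digits found: 1
Result: 1


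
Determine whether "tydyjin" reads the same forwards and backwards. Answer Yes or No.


Input string: 'tydyjin'
Reversed: 'nijydyt'
Compare pairs: s[0]='t' vs s[6]='n' (mismatch), s[1]='y' vs s[5]='i' (mismatch), s[2]='d' vs s[4]='j' (mismatch)
Palindrome: No


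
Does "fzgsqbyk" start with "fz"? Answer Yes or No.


Input string: 'fzgsqbyk'
Prefix to check: 'fz'
First 2 characters of input: 'fz'
Match: True
Result: Yes


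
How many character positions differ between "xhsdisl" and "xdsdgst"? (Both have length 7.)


String 1: 'xhsdisl'
String 2: 'xdsdgst'
Compare each position: pos 0: 'x'=='x', pos 1: 'h'!='d', pos 2: 's'=='s', pos 3: 'd'=='d', pos 4: 'i'!='g', pos 5: 's'=='s', pos 6: 'l'!='t'
Differing positions: 3
Hamming distance: 3


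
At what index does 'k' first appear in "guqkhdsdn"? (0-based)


Input string: 'guqkhdsdn'
Target: 'k'
Scanning left to right: s[0]='g', s[1]='u', s[2]='q', s[3]='k'
First match at index: 3


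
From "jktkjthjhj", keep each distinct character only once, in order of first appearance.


Input: 'jktkjthjhj'
Operation: keep first occurrence of each character
Scan: s[0]='j' new -> keep; s[1]='k' new -> keep; s[2]='t' new -> keep; s[3]='k' seen -> skip; s[4]='j' seen -> skip; s[5]='t' seen -> skip; s[6]='h' new -> keep; s[7]='j' seen -> skip; s[8]='h' seen -> skip; s[9]='j' seen -> skip
Result: jkth


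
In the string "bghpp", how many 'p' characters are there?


Input string: 'bghpp'
Target character: 'p'
Scan each position: s[3]='p', s[4]='p'
Matches found at indices: 3, 4
Total: 2


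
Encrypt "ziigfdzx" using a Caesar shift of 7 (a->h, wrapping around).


Input: 'ziigfdzx', shift = 7
Operation: for each letter, (position + 7) mod 26
Mapping: 'z'(25+7=32, 32 mod 26=6)->'g', 'i'(8+7=15)->'p', 'i'(8+7=15)->'p', 'g'(6+7=13)->'n', 'f'(5+7=12)->'m', 'd'(3+7=10)->'k', 'z'(25+7=32, 32 mod 26=6)->'g', 'x'(23+7=30, 30 mod 26=4)->'e'
Result: gppnmkge


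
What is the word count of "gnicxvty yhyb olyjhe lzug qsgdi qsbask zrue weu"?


Input string: 'gnicxvty yhyb olyjhe lzug qsgdi qsbask zrue weu'
Operation: split by spaces
Words found: 'gnicxvty', 'yhyb', 'olyjhe', 'lzug', 'qsgdi', 'qsbask', 'zrue', 'weu'
Word count: 8


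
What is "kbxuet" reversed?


Input string: 'kbxuet'
Operation: reverse character order
Original order: 'k' -> 'b' -> 'x' -> 'u' -> 'e' -> 't'
Reversed order: 't' -> 'e' -> 'u' -> 'x' -> 'b' -> 'k'
Result: teuxbk


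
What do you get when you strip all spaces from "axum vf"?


Input string: 'axum vf'
Operation: remove all spaces
Words: 'axum', 'vf'
Join without spaces: axumvf


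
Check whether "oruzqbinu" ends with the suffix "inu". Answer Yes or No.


Input string: 'oruzqbinu'
Suffix to check: 'inu'
Last 3 characters of input: 'inu'
Match: True
Result: Yes


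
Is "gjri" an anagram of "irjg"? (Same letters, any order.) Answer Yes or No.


String 1: 'irjg' -> sorted: 'gijr'
String 2: 'gjri' -> sorted: 'gijr'
Compare sorted forms: 'gijr' == 'gijr'
Anagram: Yes


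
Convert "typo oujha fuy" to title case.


Input string: 'typo oujha fuy'
Operation: capitalize first letter of each word
Word transformations: 'typo'->'Typo', 'oujha'->'Oujha', 'fuy'->'Fuy'
Result: Typo Oujha Fuy


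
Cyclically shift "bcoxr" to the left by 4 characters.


Input: 'bcoxr', shift = 4
Operation: split at index 4 and swap parts
Front part s[0:4] = 'bcox'
Back part s[4:] = 'r'
Rotated = back + front = 'r' + 'bcox'
Result: rbcox


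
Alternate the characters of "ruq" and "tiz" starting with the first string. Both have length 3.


String 1: 'ruq'
String 2: 'tiz'
Operation: alternate characters
Pairs: 'r'+'t', 'u'+'i', 'q'+'z'
Result: rtuiqz


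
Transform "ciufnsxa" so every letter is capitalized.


Input string: 'ciufnsxa'
Operation: convert each letter to uppercase
Mapping: 'c'->'C', 'i'->'I', 'u'->'U', 'f'->'F', 'n'->'N', 's'->'S', 'x'->'X', 'a'->'A'
Result: CIUFNSXA


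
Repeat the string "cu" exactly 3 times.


Input string: 'cu'
Operation: repeat 3 times
Concatenation: 'cu' + 'cu' + 'cu'
Result: cucucu


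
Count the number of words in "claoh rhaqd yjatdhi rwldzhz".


Input string: 'claoh rhaqd yjatdhi rwldzhz'
Operation: split by spaces
Words found: 'claoh', 'rhaqd', 'yjatdhi', 'rwldzhz'
Word count: 4


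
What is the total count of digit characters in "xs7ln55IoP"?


Input string: 'xs7ln55IoP'
Operation: count digit characters (0-9)
Scan: 'x', 's', '7'(digit), 'l', 'n', '5'(digit), '5'(digit), 'I', 'o', 'P'
Digits found: 3
Result: 3


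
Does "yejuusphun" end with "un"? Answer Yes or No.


Input string: 'yejuusphun'
Suffix to check: 'un'
Last 2 characters of input: 'un'
Match: True
Result: Yes


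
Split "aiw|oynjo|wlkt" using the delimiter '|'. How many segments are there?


Input string: 'aiw|oynjo|wlkt'
Delimiter: '|'
Split result: 'aiw', 'oynjo', 'wlkt'
Number of parts: 3


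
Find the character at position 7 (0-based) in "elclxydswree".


Input string: 'elclxydswree'
Operation: get character at index 7
Index mapping: s[0]='e', s[1]='l', s[2]='c', s[3]='l', s[4]='x', s[5]='y', s[6]='d', s[7]='s'
Result: 's'


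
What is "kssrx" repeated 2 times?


Input string: 'kssrx'
Operation: repeat 2 times
Concatenation: 'kssrx' + 'kssrx'
Result: kssrxkssrx


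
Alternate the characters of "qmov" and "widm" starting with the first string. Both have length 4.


String 1: 'qmov'
String 2: 'widm'
Operation: alternate characters
Pairs: 'q'+'w', 'm'+'i', 'o'+'d', 'v'+'m'
Result: qwmiodvm


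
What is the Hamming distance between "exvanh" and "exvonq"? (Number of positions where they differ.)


String 1: 'exvanh'
String 2: 'exvonq'
Compare each position: pos 0: 'e'=='e', pos 1: 'x'=='x', pos 2: 'v'=='v', pos 3: 'a'!='o', pos 4: 'n'=='n', pos 5: 'h'!='q'
Differing positions: 2
Hamming distance: 2


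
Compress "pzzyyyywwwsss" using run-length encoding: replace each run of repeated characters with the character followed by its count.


Input: 'pzzyyyywwwsss'
Operation: identify consecutive runs
Runs: 'p' -> p1, 'zz' -> z2, 'yyyy' -> y4, 'www' -> w3, 'sss' -> s3
Encoded: p1z2y4w3s3


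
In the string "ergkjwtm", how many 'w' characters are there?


Input string: 'ergkjwtm'
Target character: 'w'
Scan each position: s[5]='w'
Matches found at indices: 5
Total: 1


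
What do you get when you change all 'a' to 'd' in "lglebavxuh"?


Input string: 'lglebavxuh'
Operation: replace 'a' with 'd'
Positions of 'a': 5
After replacement: lglebdvxuh


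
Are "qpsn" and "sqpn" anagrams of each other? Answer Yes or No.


String 1: 'qpsn' -> sorted: 'npqs'
String 2: 'sqpn' -> sorted: 'npqs'
Compare sorted forms: 'npqs' == 'npqs'
Anagram: Yes


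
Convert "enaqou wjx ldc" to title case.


Input string: 'enaqou wjx ldc'
Operation: capitalize first letter of each word
Word transformations: 'enaqou'->'Enaqou', 'wjx'->'Wjx', 'ldc'->'Ldc'
Result: Enaqou Wjx Ldc


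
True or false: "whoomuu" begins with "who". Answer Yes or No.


Input string: 'whoomuu'
Prefix to check: 'who'
First 3 characters of input: 'who'
Match: True
Result: Yes


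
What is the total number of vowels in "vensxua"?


Input string: 'vensxua'
Operation: count vowels (a, e, i, o, u)
Scan: s[0]='v', s[1]='e' (vowel), s[2]='n', s[3]='s', s[4]='x', s[5]='u' (vowel), s[6]='a' (vowel)
Vowels found: 3
Result: 3


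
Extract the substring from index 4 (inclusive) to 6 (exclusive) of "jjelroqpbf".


Input string: 'jjelroqpbf'
Operation: slice [4:6]
Extract characters: s[4]='r', s[5]='o'
Result: ro


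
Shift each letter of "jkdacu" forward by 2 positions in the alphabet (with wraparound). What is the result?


Input: 'jkdacu', shift = 2
Operation: for each letter, (position + 2) mod 26
Mapping: 'j'(9+2=11)->'l', 'k'(10+2=12)->'m', 'd'(3+2=5)->'f', 'a'(0+2=2)->'c', 'c'(2+2=4)->'e', 'u'(20+2=22)->'w'
Result: lmfcew


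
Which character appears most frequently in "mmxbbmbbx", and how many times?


Input: 'mmxbbmbbx'
Operation: tally each character
Counts: 'b':4, 'm':3, 'x':2
Maximum: 'b' appears 4 times


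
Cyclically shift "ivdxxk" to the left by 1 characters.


Input: 'ivdxxk', shift = 1
Operation: split at index 1 and swap parts
Front part s[0:1] = 'i'
Back part s[1:] = 'vdxxk'
Rotated = back + front = 'vdxxk' + 'i'
Result: vdxxki


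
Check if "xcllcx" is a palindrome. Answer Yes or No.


Input string: 'xcllcx'
Reversed: 'xcllcx'
Compare pairs: s[0]='x' vs s[5]='x' (match), s[1]='c' vs s[4]='c' (match), s[2]='l' vs s[3]='l' (match)
Palindrome: Yes


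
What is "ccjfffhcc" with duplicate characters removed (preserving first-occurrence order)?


Input: 'ccjfffhcc'
Operation: keep first occurrence of each character
Scan: s[0]='c' new -> keep; s[1]='c' seen -> skip; s[2]='j' new -> keep; s[3]='f' new -> keep; s[4]='f' seen -> skip; s[5]='f' seen -> skip; s[6]='h' new -> keep; s[7]='c' seen -> skip; s[8]='c' seen -> skip
Result: cjfh


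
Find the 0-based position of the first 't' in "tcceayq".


Input string: 'tcceayq'
Target: 't'
Scanning left to right: s[0]='t'
First match at index: 0


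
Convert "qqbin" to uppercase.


Input string: 'qqbin'
Operation: convert each letter to uppercase
Mapping: 'q'->'Q', 'q'->'Q', 'b'->'B', 'i'->'I', 'n'->'N'
Result: QQBIN


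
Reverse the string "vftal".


Input string: 'vftal'
Operation: reverse character order
Original order: 'v' -> 'f' -> 't' -> 'a' -> 'l'
Reversed order: 'l' -> 'a' -> 't' -> 'f' -> 'v'
Result: latfv


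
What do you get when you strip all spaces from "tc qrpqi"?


Input string: 'tc qrpqi'
Operation: remove all spaces
Words: 'tc', 'qrpqi'
Join without spaces: tcqrpqi


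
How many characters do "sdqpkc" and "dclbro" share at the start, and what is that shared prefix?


String 1: 'sdqpkc'
String 2: 'dclbro'
Compare position by position:
pos 0: 's' vs 'd' differ -> stop
Longest common prefix: "" (length 0)


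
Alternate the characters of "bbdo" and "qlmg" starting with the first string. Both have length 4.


String 1: 'bbdo'
String 2: 'qlmg'
Operation: alternate characters
Pairs: 'b'+'q', 'b'+'l', 'd'+'m', 'o'+'g'
Result: bqbldmog


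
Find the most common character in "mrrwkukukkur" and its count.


Input: 'mrrwkukukkur'
Operation: tally each character
Counts: 'k':4, 'm':1, 'r':3, 'u':3, 'w':1
Maximum: 'k' appears 4 times


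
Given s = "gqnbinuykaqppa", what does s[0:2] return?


Input string: 'gqnbinuykaqppa'
Operation: slice [0:2]
Extract characters: s[0]='g', s[1]='q'
Result: gq


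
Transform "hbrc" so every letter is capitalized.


Input string: 'hbrc'
Operation: convert each letter to uppercase
Mapping: 'h'->'H', 'b'->'B', 'r'->'R', 'c'->'C'
Result: HBRC


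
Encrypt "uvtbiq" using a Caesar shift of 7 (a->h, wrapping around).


Input: 'uvtbiq', shift = 7
Operation: for each letter, (position + 7) mod 26
Mapping: 'u'(20+7=27, 27 mod 26=1)->'b', 'v'(21+7=28, 28 mod 26=2)->'c', 't'(19+7=26, 26 mod 26=0)->'a', 'b'(1+7=8)->'i', 'i'(8+7=15)->'p', 'q'(16+7=23)->'x'
Result: bcaipx


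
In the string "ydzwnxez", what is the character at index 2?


Input string: 'ydzwnxez'
Operation: get character at index 2
Index mapping: s[0]='y', s[1]='d', s[2]='z'
Result: 'z'


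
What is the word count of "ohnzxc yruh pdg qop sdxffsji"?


Input string: 'ohnzxc yruh pdg qop sdxffsji'
Operation: split by spaces
Words found: 'ohnzxc', 'yruh', 'pdg', 'qop', 'sdxffsji'
Word count: 5


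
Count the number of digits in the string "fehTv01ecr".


Input string: 'fehTv01ecr'
Operation: count digit characters (0-9)
Scan: 'f', 'e', 'h', 'T', 'v', '0'(digit), '1'(digit), 'e', 'c', 'r'
Digits found: 2
Result: 2


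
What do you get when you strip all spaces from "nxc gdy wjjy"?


Input string: 'nxc gdy wjjy'
Operation: remove all spaces
Words: 'nxc', 'gdy', 'wjjy'
Join without spaces: nxcgdywjjy


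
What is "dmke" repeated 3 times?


Input string: 'dmke'
Operation: repeat 3 times
Concatenation: 'dmke' + 'dmke' + 'dmke'
Result: dmkedmkedmke


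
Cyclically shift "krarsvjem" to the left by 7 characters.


Input: 'krarsvjem', shift = 7
Operation: split at index 7 and swap parts
Front part s[0:7] = 'krarsvj'
Back part s[7:] = 'em'
Rotated = back + front = 'em' + 'krarsvj'
Result: emkrarsvj
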